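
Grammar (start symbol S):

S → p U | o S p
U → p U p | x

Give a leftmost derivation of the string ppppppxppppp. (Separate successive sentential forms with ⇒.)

S ⇒ pU ⇒ ppUp ⇒ pppUpp ⇒ ppppUppp ⇒ pppppUpppp ⇒ ppppppUppppp ⇒ ppppppxppppp

S ⇒ pU   [S → p U]
pU ⇒ ppUp   [U → p U p]
ppUp ⇒ pppUpp   [U → p U p]
pppUpp ⇒ ppppUppp   [U → p U p]
ppppUppp ⇒ pppppUpppp   [U → p U p]
pppppUpppp ⇒ ppppppUppppp   [U → p U p]
ppppppUppppp ⇒ ppppppxppppp   [U → x]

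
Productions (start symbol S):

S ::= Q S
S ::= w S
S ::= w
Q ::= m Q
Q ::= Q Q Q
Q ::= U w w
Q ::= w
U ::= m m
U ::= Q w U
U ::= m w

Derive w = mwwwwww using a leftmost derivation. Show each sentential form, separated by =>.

S => QS => mQS => mQQQS => mQQQQQS => mwQQQQS => mwwQQQS => mwwwQQS => mwwwwQS => mwwwwwS => mwwwwww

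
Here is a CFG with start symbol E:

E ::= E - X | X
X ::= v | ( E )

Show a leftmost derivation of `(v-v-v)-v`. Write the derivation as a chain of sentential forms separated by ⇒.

E ⇒ E-X   [E ::= E - X]
E-X ⇒ X-X   [E ::= X]
X-X ⇒ (E)-X   [X ::= ( E )]
(E)-X ⇒ (E-X)-X   [E ::= E - X]
(E-X)-X ⇒ (E-X-X)-X   [E ::= E - X]
(E-X-X)-X ⇒ (X-X-X)-X   [E ::= X]
(X-X-X)-X ⇒ (v-X-X)-X   [X ::= v]
(v-X-X)-X ⇒ (v-v-X)-X   [X ::= v]
(v-v-X)-X ⇒ (v-v-v)-X   [X ::= v]
(v-v-v)-X ⇒ (v-v-v)-v   [X ::= v]

E⇒E-X⇒X-X⇒(E)-X⇒(E-X)-X⇒(E-X-X)-X⇒(X-X-X)-X⇒(v-X-X)-X⇒(v-v-X)-X⇒(v-v-v)-X⇒(v-v-v)-v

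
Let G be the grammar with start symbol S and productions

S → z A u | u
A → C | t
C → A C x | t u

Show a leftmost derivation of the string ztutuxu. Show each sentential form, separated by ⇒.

S ⇒ zAu ⇒ zCu ⇒ zACxu ⇒ zCCxu ⇒ ztuCxu ⇒ ztutuxu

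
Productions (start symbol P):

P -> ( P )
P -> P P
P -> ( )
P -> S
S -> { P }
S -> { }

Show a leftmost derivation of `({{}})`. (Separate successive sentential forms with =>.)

P => (P)   [P -> ( P )]
(P) => (S)   [P -> S]
(S) => ({P})   [S -> { P }]
({P}) => ({S})   [P -> S]
({S}) => ({{}})   [S -> { }]

P => (P) => (S) => ({P}) => ({S}) => ({{}})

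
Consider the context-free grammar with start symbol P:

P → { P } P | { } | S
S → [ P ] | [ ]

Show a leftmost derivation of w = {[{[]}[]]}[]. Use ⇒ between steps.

P ⇒ {P}P   [P → { P } P]
{P}P ⇒ {S}P   [P → S]
{S}P ⇒ {[P]}P   [S → [ P ]]
{[P]}P ⇒ {[{P}P]}P   [P → { P } P]
{[{P}P]}P ⇒ {[{S}P]}P   [P → S]
{[{S}P]}P ⇒ {[{[]}P]}P   [S → [ ]]
{[{[]}P]}P ⇒ {[{[]}S]}P   [P → S]
{[{[]}S]}P ⇒ {[{[]}[]]}P   [S → [ ]]
{[{[]}[]]}P ⇒ {[{[]}[]]}S   [P → S]
{[{[]}[]]}S ⇒ {[{[]}[]]}[]   [S → [ ]]

P ⇒ {P}P ⇒ {S}P ⇒ {[P]}P ⇒ {[{P}P]}P ⇒ {[{S}P]}P ⇒ {[{[]}P]}P ⇒ {[{[]}S]}P ⇒ {[{[]}[]]}P ⇒ {[{[]}[]]}S ⇒ {[{[]}[]]}[]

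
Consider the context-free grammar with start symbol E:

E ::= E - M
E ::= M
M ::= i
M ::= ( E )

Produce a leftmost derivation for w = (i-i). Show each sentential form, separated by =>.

E=>M=>(E)=>(E-M)=>(M-M)=>(i-M)=>(i-i)

E => M   [E ::= M]
M => (E)   [M ::= ( E )]
(E) => (E-M)   [E ::= E - M]
(E-M) => (M-M)   [E ::= M]
(M-M) => (i-M)   [M ::= i]
(i-M) => (i-i)   [M ::= i]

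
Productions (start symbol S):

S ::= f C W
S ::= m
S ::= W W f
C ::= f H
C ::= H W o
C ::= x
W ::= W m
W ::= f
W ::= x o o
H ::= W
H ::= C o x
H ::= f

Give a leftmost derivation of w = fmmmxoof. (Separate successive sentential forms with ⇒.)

S ⇒ WWf   [S ::= W W f]
WWf ⇒ WmWf   [W ::= W m]
WmWf ⇒ WmmWf   [W ::= W m]
WmmWf ⇒ WmmmWf   [W ::= W m]
WmmmWf ⇒ fmmmWf   [W ::= f]
fmmmWf ⇒ fmmmxoof   [W ::= x o o]

S ⇒ WWf ⇒ WmWf ⇒ WmmWf ⇒ WmmmWf ⇒ fmmmWf ⇒ fmmmxoof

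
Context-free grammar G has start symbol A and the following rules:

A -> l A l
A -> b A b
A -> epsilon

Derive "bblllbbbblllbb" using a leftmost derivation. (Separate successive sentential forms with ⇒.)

A ⇒ bAb ⇒ bbAbb ⇒ bblAlbb ⇒ bbllAllbb ⇒ bblllAlllbb ⇒ bblllbAblllbb ⇒ bblllbbAbblllbb ⇒ bblllbbbblllbb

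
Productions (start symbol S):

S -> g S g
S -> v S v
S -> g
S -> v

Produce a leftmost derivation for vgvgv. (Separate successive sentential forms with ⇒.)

S ⇒ vSv ⇒ vgSgv ⇒ vgvgv

S ⇒ vSv   [S -> v S v]
vSv ⇒ vgSgv   [S -> g S g]
vgSgv ⇒ vgvgv   [S -> v]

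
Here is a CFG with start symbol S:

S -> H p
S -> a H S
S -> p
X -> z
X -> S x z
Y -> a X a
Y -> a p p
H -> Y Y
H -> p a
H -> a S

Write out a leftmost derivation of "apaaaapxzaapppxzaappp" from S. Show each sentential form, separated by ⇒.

S ⇒ aHS   [S -> a H S]
aHS ⇒ apaS   [H -> p a]
apaS ⇒ apaaHS   [S -> a H S]
apaaHS ⇒ apaaYYS   [H -> Y Y]
apaaYYS ⇒ apaaaXaYS   [Y -> a X a]
apaaaXaYS ⇒ apaaaSxzaYS   [X -> S x z]
apaaaSxzaYS ⇒ apaaaHpxzaYS   [S -> H p]
apaaaHpxzaYS ⇒ apaaaYYpxzaYS   [H -> Y Y]
apaaaYYpxzaYS ⇒ apaaaaXaYpxzaYS   [Y -> a X a]
apaaaaXaYpxzaYS ⇒ apaaaaSxzaYpxzaYS   [X -> S x z]
apaaaaSxzaYpxzaYS ⇒ apaaaapxzaYpxzaYS   [S -> p]
apaaaapxzaYpxzaYS ⇒ apaaaapxzaapppxzaYS   [Y -> a p p]
apaaaapxzaapppxzaYS ⇒ apaaaapxzaapppxzaappS   [Y -> a p p]
apaaaapxzaapppxzaappS ⇒ apaaaapxzaapppxzaappp   [S -> p]

S ⇒ aHS ⇒ apaS ⇒ apaaHS ⇒ apaaYYS ⇒ apaaaXaYS ⇒ apaaaSxzaYS ⇒ apaaaHpxzaYS ⇒ apaaaYYpxzaYS ⇒ apaaaaXaYpxzaYS ⇒ apaaaaSxzaYpxzaYS ⇒ apaaaapxzaYpxzaYS ⇒ apaaaapxzaapppxzaYS ⇒ apaaaapxzaapppxzaappS ⇒ apaaaapxzaapppxzaappp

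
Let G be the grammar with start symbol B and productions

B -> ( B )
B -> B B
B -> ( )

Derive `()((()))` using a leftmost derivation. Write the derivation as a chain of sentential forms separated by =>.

B => BB => ()B => ()(B) => ()((B)) => ()((()))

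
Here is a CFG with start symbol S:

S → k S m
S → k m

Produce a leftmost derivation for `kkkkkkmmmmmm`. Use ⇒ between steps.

S⇒kSm⇒kkSmm⇒kkkSmmm⇒kkkkSmmmm⇒kkkkkSmmmmm⇒kkkkkkmmmmmm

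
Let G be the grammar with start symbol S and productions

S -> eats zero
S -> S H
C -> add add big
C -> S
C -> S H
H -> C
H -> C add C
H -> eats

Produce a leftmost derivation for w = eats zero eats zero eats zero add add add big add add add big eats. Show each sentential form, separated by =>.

S => S H   [S -> S H]
S H => S H H   [S -> S H]
S H H => eats zero H H   [S -> eats zero]
eats zero H H => eats zero C add C H   [H -> C add C]
eats zero C add C H => eats zero S H add C H   [C -> S H]
eats zero S H add C H => eats zero eats zero H add C H   [S -> eats zero]
eats zero eats zero H add C H => eats zero eats zero C add C add C H   [H -> C add C]
eats zero eats zero C add C add C H => eats zero eats zero S add C add C H   [C -> S]
eats zero eats zero S add C add C H => eats zero eats zero eats zero add C add C H   [S -> eats zero]
eats zero eats zero eats zero add C add C H => eats zero eats zero eats zero add add add big add C H   [C -> add add big]
eats zero eats zero eats zero add add add big add C H => eats zero eats zero eats zero add add add big add add add big H   [C -> add add big]
eats zero eats zero eats zero add add add big add add add big H => eats zero eats zero eats zero add add add big add add add big eats   [H -> eats]

S => S H => S H H => eats zero H H => eats zero C add C H => eats zero S H add C H => eats zero eats zero H add C H => eats zero eats zero C add C add C H => eats zero eats zero S add C add C H => eats zero eats zero eats zero add C add C H => eats zero eats zero eats zero add add add big add C H => eats zero eats zero eats zero add add add big add add add big H => eats zero eats zero eats zero add add add big add add add big eats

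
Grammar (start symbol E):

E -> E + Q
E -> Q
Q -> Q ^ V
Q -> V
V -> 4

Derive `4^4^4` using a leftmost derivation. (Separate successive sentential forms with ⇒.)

E ⇒ Q   [E -> Q]
Q ⇒ Q^V   [Q -> Q ^ V]
Q^V ⇒ Q^V^V   [Q -> Q ^ V]
Q^V^V ⇒ V^V^V   [Q -> V]
V^V^V ⇒ 4^V^V   [V -> 4]
4^V^V ⇒ 4^4^V   [V -> 4]
4^4^V ⇒ 4^4^4   [V -> 4]

E ⇒ Q ⇒ Q^V ⇒ Q^V^V ⇒ V^V^V ⇒ 4^V^V ⇒ 4^4^V ⇒ 4^4^4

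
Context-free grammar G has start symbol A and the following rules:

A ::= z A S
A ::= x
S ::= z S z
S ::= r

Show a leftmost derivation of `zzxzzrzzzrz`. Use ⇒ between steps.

A ⇒ zAS ⇒ zzASS ⇒ zzxSS ⇒ zzxzSzS ⇒ zzxzzSzzS ⇒ zzxzzrzzS ⇒ zzxzzrzzzSz ⇒ zzxzzrzzzrz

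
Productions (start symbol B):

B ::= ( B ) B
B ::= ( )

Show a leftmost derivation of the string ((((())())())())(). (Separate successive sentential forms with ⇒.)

B ⇒ (B)B   [B ::= ( B ) B]
(B)B ⇒ ((B)B)B   [B ::= ( B ) B]
((B)B)B ⇒ (((B)B)B)B   [B ::= ( B ) B]
(((B)B)B)B ⇒ ((((B)B)B)B)B   [B ::= ( B ) B]
((((B)B)B)B)B ⇒ ((((())B)B)B)B   [B ::= ( )]
((((())B)B)B)B ⇒ ((((())())B)B)B   [B ::= ( )]
((((())())B)B)B ⇒ ((((())())())B)B   [B ::= ( )]
((((())())())B)B ⇒ ((((())())())())B   [B ::= ( )]
((((())())())())B ⇒ ((((())())())())()   [B ::= ( )]

B ⇒ (B)B ⇒ ((B)B)B ⇒ (((B)B)B)B ⇒ ((((B)B)B)B)B ⇒ ((((())B)B)B)B ⇒ ((((())())B)B)B ⇒ ((((())())())B)B ⇒ ((((())())())())B ⇒ ((((())())())())()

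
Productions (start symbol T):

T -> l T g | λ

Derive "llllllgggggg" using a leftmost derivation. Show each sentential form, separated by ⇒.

T ⇒ lTg ⇒ llTgg ⇒ lllTggg ⇒ llllTgggg ⇒ lllllTggggg ⇒ llllllTgggggg ⇒ llllllgggggg

T ⇒ lTg   [T -> l T g]
lTg ⇒ llTgg   [T -> l T g]
llTgg ⇒ lllTggg   [T -> l T g]
lllTggg ⇒ llllTgggg   [T -> l T g]
llllTgggg ⇒ lllllTggggg   [T -> l T g]
lllllTggggg ⇒ llllllTgggggg   [T -> l T g]
llllllTgggggg ⇒ llllllgggggg   [T -> λ]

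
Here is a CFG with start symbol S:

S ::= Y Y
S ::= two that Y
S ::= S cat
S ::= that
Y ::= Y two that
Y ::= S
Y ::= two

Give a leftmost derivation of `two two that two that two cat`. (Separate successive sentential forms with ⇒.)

S ⇒ S cat   [S ::= S cat]
S cat ⇒ Y Y cat   [S ::= Y Y]
Y Y cat ⇒ Y two that Y cat   [Y ::= Y two that]
Y two that Y cat ⇒ Y two that two that Y cat   [Y ::= Y two that]
Y two that two that Y cat ⇒ two two that two that Y cat   [Y ::= two]
two two that two that Y cat ⇒ two two that two that two cat   [Y ::= two]

S ⇒ S cat ⇒ Y Y cat ⇒ Y two that Y cat ⇒ Y two that two that Y cat ⇒ two two that two that Y cat ⇒ two two that two that two cat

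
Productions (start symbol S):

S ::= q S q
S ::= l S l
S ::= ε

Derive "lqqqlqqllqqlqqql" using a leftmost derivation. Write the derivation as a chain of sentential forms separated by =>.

S => lSl   [S ::= l S l]
lSl => lqSql   [S ::= q S q]
lqSql => lqqSqql   [S ::= q S q]
lqqSqql => lqqqSqqql   [S ::= q S q]
lqqqSqqql => lqqqlSlqqql   [S ::= l S l]
lqqqlSlqqql => lqqqlqSqlqqql   [S ::= q S q]
lqqqlqSqlqqql => lqqqlqqSqqlqqql   [S ::= q S q]
lqqqlqqSqqlqqql => lqqqlqqlSlqqlqqql   [S ::= l S l]
lqqqlqqlSlqqlqqql => lqqqlqqllqqlqqql   [S ::= ε]

S => lSl => lqSql => lqqSqql => lqqqSqqql => lqqqlSlqqql => lqqqlqSqlqqql => lqqqlqqSqqlqqql => lqqqlqqlSlqqlqqql => lqqqlqqllqqlqqql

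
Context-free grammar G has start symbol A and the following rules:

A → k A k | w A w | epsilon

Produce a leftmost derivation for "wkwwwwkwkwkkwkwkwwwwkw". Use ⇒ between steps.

A ⇒ wAw   [A → w A w]
wAw ⇒ wkAkw   [A → k A k]
wkAkw ⇒ wkwAwkw   [A → w A w]
wkwAwkw ⇒ wkwwAwwkw   [A → w A w]
wkwwAwwkw ⇒ wkwwwAwwwkw   [A → w A w]
wkwwwAwwwkw ⇒ wkwwwwAwwwwkw   [A → w A w]
wkwwwwAwwwwkw ⇒ wkwwwwkAkwwwwkw   [A → k A k]
wkwwwwkAkwwwwkw ⇒ wkwwwwkwAwkwwwwkw   [A → w A w]
wkwwwwkwAwkwwwwkw ⇒ wkwwwwkwkAkwkwwwwkw   [A → k A k]
wkwwwwkwkAkwkwwwwkw ⇒ wkwwwwkwkwAwkwkwwwwkw   [A → w A w]
wkwwwwkwkwAwkwkwwwwkw ⇒ wkwwwwkwkwkAkwkwkwwwwkw   [A → k A k]
wkwwwwkwkwkAkwkwkwwwwkw ⇒ wkwwwwkwkwkkwkwkwwwwkw   [A → epsilon]

A ⇒ wAw ⇒ wkAkw ⇒ wkwAwkw ⇒ wkwwAwwkw ⇒ wkwwwAwwwkw ⇒ wkwwwwAwwwwkw ⇒ wkwwwwkAkwwwwkw ⇒ wkwwwwkwAwkwwwwkw ⇒ wkwwwwkwkAkwkwwwwkw ⇒ wkwwwwkwkwAwkwkwwwwkw ⇒ wkwwwwkwkwkAkwkwkwwwwkw ⇒ wkwwwwkwkwkkwkwkwwwwkw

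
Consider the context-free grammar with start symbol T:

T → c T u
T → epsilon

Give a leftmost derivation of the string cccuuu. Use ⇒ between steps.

T ⇒ cTu   [T → c T u]
cTu ⇒ ccTuu   [T → c T u]
ccTuu ⇒ cccTuuu   [T → c T u]
cccTuuu ⇒ cccuuu   [T → epsilon]

T ⇒ cTu ⇒ ccTuu ⇒ cccTuuu ⇒ cccuuu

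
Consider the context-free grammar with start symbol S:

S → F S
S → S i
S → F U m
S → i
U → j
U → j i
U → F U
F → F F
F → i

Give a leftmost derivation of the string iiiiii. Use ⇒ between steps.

S⇒Si⇒FSi⇒FFSi⇒FFFSi⇒FFFFSi⇒iFFFSi⇒iiFFSi⇒iiiFSi⇒iiiiSi⇒iiiiii

S ⇒ Si   [S → S i]
Si ⇒ FSi   [S → F S]
FSi ⇒ FFSi   [F → F F]
FFSi ⇒ FFFSi   [F → F F]
FFFSi ⇒ FFFFSi   [F → F F]
FFFFSi ⇒ iFFFSi   [F → i]
iFFFSi ⇒ iiFFSi   [F → i]
iiFFSi ⇒ iiiFSi   [F → i]
iiiFSi ⇒ iiiiSi   [F → i]
iiiiSi ⇒ iiiiii   [S → i]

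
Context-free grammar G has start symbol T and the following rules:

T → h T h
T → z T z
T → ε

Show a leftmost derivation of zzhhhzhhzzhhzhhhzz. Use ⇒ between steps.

T ⇒ zTz ⇒ zzTzz ⇒ zzhThzz ⇒ zzhhThhzz ⇒ zzhhhThhhzz ⇒ zzhhhzTzhhhzz ⇒ zzhhhzhThzhhhzz ⇒ zzhhhzhhThhzhhhzz ⇒ zzhhhzhhzTzhhzhhhzz ⇒ zzhhhzhhzzhhzhhhzz

T ⇒ zTz   [T → z T z]
zTz ⇒ zzTzz   [T → z T z]
zzTzz ⇒ zzhThzz   [T → h T h]
zzhThzz ⇒ zzhhThhzz   [T → h T h]
zzhhThhzz ⇒ zzhhhThhhzz   [T → h T h]
zzhhhThhhzz ⇒ zzhhhzTzhhhzz   [T → z T z]
zzhhhzTzhhhzz ⇒ zzhhhzhThzhhhzz   [T → h T h]
zzhhhzhThzhhhzz ⇒ zzhhhzhhThhzhhhzz   [T → h T h]
zzhhhzhhThhzhhhzz ⇒ zzhhhzhhzTzhhzhhhzz   [T → z T z]
zzhhhzhhzTzhhzhhhzz ⇒ zzhhhzhhzzhhzhhhzz   [T → ε]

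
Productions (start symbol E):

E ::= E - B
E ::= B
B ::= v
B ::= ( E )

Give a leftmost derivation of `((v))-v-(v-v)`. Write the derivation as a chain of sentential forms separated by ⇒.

E ⇒ E-B   [E ::= E - B]
E-B ⇒ E-B-B   [E ::= E - B]
E-B-B ⇒ B-B-B   [E ::= B]
B-B-B ⇒ (E)-B-B   [B ::= ( E )]
(E)-B-B ⇒ (B)-B-B   [E ::= B]
(B)-B-B ⇒ ((E))-B-B   [B ::= ( E )]
((E))-B-B ⇒ ((B))-B-B   [E ::= B]
((B))-B-B ⇒ ((v))-B-B   [B ::= v]
((v))-B-B ⇒ ((v))-v-B   [B ::= v]
((v))-v-B ⇒ ((v))-v-(E)   [B ::= ( E )]
((v))-v-(E) ⇒ ((v))-v-(E-B)   [E ::= E - B]
((v))-v-(E-B) ⇒ ((v))-v-(B-B)   [E ::= B]
((v))-v-(B-B) ⇒ ((v))-v-(v-B)   [B ::= v]
((v))-v-(v-B) ⇒ ((v))-v-(v-v)   [B ::= v]

E⇒E-B⇒E-B-B⇒B-B-B⇒(E)-B-B⇒(B)-B-B⇒((E))-B-B⇒((B))-B-B⇒((v))-B-B⇒((v))-v-B⇒((v))-v-(E)⇒((v))-v-(E-B)⇒((v))-v-(B-B)⇒((v))-v-(v-B)⇒((v))-v-(v-v)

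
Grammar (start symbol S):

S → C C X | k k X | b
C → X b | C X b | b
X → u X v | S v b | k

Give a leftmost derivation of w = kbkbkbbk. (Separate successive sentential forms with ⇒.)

S ⇒ CCX   [S → C C X]
CCX ⇒ CXbCX   [C → C X b]
CXbCX ⇒ CXbXbCX   [C → C X b]
CXbXbCX ⇒ XbXbXbCX   [C → X b]
XbXbXbCX ⇒ kbXbXbCX   [X → k]
kbXbXbCX ⇒ kbkbXbCX   [X → k]
kbkbXbCX ⇒ kbkbkbCX   [X → k]
kbkbkbCX ⇒ kbkbkbbX   [C → b]
kbkbkbbX ⇒ kbkbkbbk   [X → k]

S⇒CCX⇒CXbCX⇒CXbXbCX⇒XbXbXbCX⇒kbXbXbCX⇒kbkbXbCX⇒kbkbkbCX⇒kbkbkbbX⇒kbkbkbbk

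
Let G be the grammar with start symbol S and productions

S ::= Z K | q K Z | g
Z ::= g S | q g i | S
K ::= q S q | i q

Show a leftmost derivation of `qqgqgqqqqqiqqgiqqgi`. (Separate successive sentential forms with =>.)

S => qKZ   [S ::= q K Z]
qKZ => qqSqZ   [K ::= q S q]
qqSqZ => qqZKqZ   [S ::= Z K]
qqZKqZ => qqSKqZ   [Z ::= S]
qqSKqZ => qqgKqZ   [S ::= g]
qqgKqZ => qqgqSqqZ   [K ::= q S q]
qqgqSqqZ => qqgqgqqZ   [S ::= g]
qqgqgqqZ => qqgqgqqS   [Z ::= S]
qqgqgqqS => qqgqgqqqKZ   [S ::= q K Z]
qqgqgqqqKZ => qqgqgqqqqSqZ   [K ::= q S q]
qqgqgqqqqSqZ => qqgqgqqqqqKZqZ   [S ::= q K Z]
qqgqgqqqqqKZqZ => qqgqgqqqqqiqZqZ   [K ::= i q]
qqgqgqqqqqiqZqZ => qqgqgqqqqqiqqgiqZ   [Z ::= q g i]
qqgqgqqqqqiqqgiqZ => qqgqgqqqqqiqqgiqqgi   [Z ::= q g i]

S => qKZ => qqSqZ => qqZKqZ => qqSKqZ => qqgKqZ => qqgqSqqZ => qqgqgqqZ => qqgqgqqS => qqgqgqqqKZ => qqgqgqqqqSqZ => qqgqgqqqqqKZqZ => qqgqgqqqqqiqZqZ => qqgqgqqqqqiqqgiqZ => qqgqgqqqqqiqqgiqqgi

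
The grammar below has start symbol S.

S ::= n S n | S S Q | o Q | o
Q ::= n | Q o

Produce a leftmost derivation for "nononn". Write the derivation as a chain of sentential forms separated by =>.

S=>nSn=>nSSQn=>noQSQn=>nonSQn=>nonoQn=>nononn

S => nSn   [S ::= n S n]
nSn => nSSQn   [S ::= S S Q]
nSSQn => noQSQn   [S ::= o Q]
noQSQn => nonSQn   [Q ::= n]
nonSQn => nonoQn   [S ::= o]
nonoQn => nononn   [Q ::= n]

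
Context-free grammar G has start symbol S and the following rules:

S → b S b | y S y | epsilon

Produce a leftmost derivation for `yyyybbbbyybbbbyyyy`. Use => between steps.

S => ySy => yySyy => yyySyyy => yyyySyyyy => yyyybSbyyyy => yyyybbSbbyyyy => yyyybbbSbbbyyyy => yyyybbbbSbbbbyyyy => yyyybbbbySybbbbyyyy => yyyybbbbyybbbbyyyy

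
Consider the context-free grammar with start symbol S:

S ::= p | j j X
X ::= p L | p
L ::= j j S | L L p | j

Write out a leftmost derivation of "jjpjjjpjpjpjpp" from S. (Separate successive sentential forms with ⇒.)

S ⇒ jjX   [S ::= j j X]
jjX ⇒ jjpL   [X ::= p L]
jjpL ⇒ jjpLLp   [L ::= L L p]
jjpLLp ⇒ jjpjLp   [L ::= j]
jjpjLp ⇒ jjpjLLpp   [L ::= L L p]
jjpjLLpp ⇒ jjpjLLpLpp   [L ::= L L p]
jjpjLLpLpp ⇒ jjpjLLpLpLpp   [L ::= L L p]
jjpjLLpLpLpp ⇒ jjpjjjSLpLpLpp   [L ::= j j S]
jjpjjjSLpLpLpp ⇒ jjpjjjpLpLpLpp   [S ::= p]
jjpjjjpLpLpLpp ⇒ jjpjjjpjpLpLpp   [L ::= j]
jjpjjjpjpLpLpp ⇒ jjpjjjpjpjpLpp   [L ::= j]
jjpjjjpjpjpLpp ⇒ jjpjjjpjpjpjpp   [L ::= j]

S⇒jjX⇒jjpL⇒jjpLLp⇒jjpjLp⇒jjpjLLpp⇒jjpjLLpLpp⇒jjpjLLpLpLpp⇒jjpjjjSLpLpLpp⇒jjpjjjpLpLpLpp⇒jjpjjjpjpLpLpp⇒jjpjjjpjpjpLpp⇒jjpjjjpjpjpjpp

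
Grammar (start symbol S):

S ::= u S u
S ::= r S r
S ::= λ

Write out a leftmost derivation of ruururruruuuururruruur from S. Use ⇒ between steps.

S⇒rSr⇒ruSur⇒ruuSuur⇒ruurSruur⇒ruuruSuruur⇒ruururSruruur⇒ruururrSrruruur⇒ruururruSurruruur⇒ruururrurSrurruruur⇒ruururruruSururruruur⇒ruururruruuSuururruruur⇒ruururruruuuururruruur

S ⇒ rSr   [S ::= r S r]
rSr ⇒ ruSur   [S ::= u S u]
ruSur ⇒ ruuSuur   [S ::= u S u]
ruuSuur ⇒ ruurSruur   [S ::= r S r]
ruurSruur ⇒ ruuruSuruur   [S ::= u S u]
ruuruSuruur ⇒ ruururSruruur   [S ::= r S r]
ruururSruruur ⇒ ruururrSrruruur   [S ::= r S r]
ruururrSrruruur ⇒ ruururruSurruruur   [S ::= u S u]
ruururruSurruruur ⇒ ruururrurSrurruruur   [S ::= r S r]
ruururrurSrurruruur ⇒ ruururruruSururruruur   [S ::= u S u]
ruururruruSururruruur ⇒ ruururruruuSuururruruur   [S ::= u S u]
ruururruruuSuururruruur ⇒ ruururruruuuururruruur   [S ::= λ]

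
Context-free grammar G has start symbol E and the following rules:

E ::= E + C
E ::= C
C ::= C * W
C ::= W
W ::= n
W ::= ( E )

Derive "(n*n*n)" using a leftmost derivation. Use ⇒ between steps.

E ⇒ C ⇒ W ⇒ (E) ⇒ (C) ⇒ (C*W) ⇒ (C*W*W) ⇒ (W*W*W) ⇒ (n*W*W) ⇒ (n*n*W) ⇒ (n*n*n)

E ⇒ C   [E ::= C]
C ⇒ W   [C ::= W]
W ⇒ (E)   [W ::= ( E )]
(E) ⇒ (C)   [E ::= C]
(C) ⇒ (C*W)   [C ::= C * W]
(C*W) ⇒ (C*W*W)   [C ::= C * W]
(C*W*W) ⇒ (W*W*W)   [C ::= W]
(W*W*W) ⇒ (n*W*W)   [W ::= n]
(n*W*W) ⇒ (n*n*W)   [W ::= n]
(n*n*W) ⇒ (n*n*n)   [W ::= n]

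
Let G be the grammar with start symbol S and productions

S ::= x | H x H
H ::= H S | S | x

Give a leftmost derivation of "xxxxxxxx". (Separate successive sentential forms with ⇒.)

S ⇒ HxH   [S ::= H x H]
HxH ⇒ SxH   [H ::= S]
SxH ⇒ HxHxH   [S ::= H x H]
HxHxH ⇒ xxHxH   [H ::= x]
xxHxH ⇒ xxHSxH   [H ::= H S]
xxHSxH ⇒ xxHSSxH   [H ::= H S]
xxHSSxH ⇒ xxHSSSxH   [H ::= H S]
xxHSSSxH ⇒ xxxSSSxH   [H ::= x]
xxxSSSxH ⇒ xxxxSSxH   [S ::= x]
xxxxSSxH ⇒ xxxxxSxH   [S ::= x]
xxxxxSxH ⇒ xxxxxxxH   [S ::= x]
xxxxxxxH ⇒ xxxxxxxx   [H ::= x]

S ⇒ HxH ⇒ SxH ⇒ HxHxH ⇒ xxHxH ⇒ xxHSxH ⇒ xxHSSxH ⇒ xxHSSSxH ⇒ xxxSSSxH ⇒ xxxxSSxH ⇒ xxxxxSxH ⇒ xxxxxxxH ⇒ xxxxxxxx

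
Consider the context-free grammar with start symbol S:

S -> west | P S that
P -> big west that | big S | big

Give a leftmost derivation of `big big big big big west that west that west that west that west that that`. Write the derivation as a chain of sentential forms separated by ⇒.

S ⇒ P S that ⇒ big S that ⇒ big P S that that ⇒ big big S S that that ⇒ big big P S that S that that ⇒ big big big S S that S that that ⇒ big big big P S that S that S that that ⇒ big big big big S S that S that S that that ⇒ big big big big P S that S that S that S that that ⇒ big big big big big west that S that S that S that S that that ⇒ big big big big big west that west that S that S that S that that ⇒ big big big big big west that west that west that S that S that that ⇒ big big big big big west that west that west that west that S that that ⇒ big big big big big west that west that west that west that west that that

S ⇒ P S that   [S -> P S that]
P S that ⇒ big S that   [P -> big]
big S that ⇒ big P S that that   [S -> P S that]
big P S that that ⇒ big big S S that that   [P -> big S]
big big S S that that ⇒ big big P S that S that that   [S -> P S that]
big big P S that S that that ⇒ big big big S S that S that that   [P -> big S]
big big big S S that S that that ⇒ big big big P S that S that S that that   [S -> P S that]
big big big P S that S that S that that ⇒ big big big big S S that S that S that that   [P -> big S]
big big big big S S that S that S that that ⇒ big big big big P S that S that S that S that that   [S -> P S that]
big big big big P S that S that S that S that that ⇒ big big big big big west that S that S that S that S that that   [P -> big west that]
big big big big big west that S that S that S that S that that ⇒ big big big big big west that west that S that S that S that that   [S -> west]
big big big big big west that west that S that S that S that that ⇒ big big big big big west that west that west that S that S that that   [S -> west]
big big big big big west that west that west that S that S that that ⇒ big big big big big west that west that west that west that S that that   [S -> west]
big big big big big west that west that west that west that S that that ⇒ big big big big big west that west that west that west that west that that   [S -> west]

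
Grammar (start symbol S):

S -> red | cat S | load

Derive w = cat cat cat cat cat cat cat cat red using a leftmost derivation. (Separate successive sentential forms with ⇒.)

S ⇒ cat S   [S -> cat S]
cat S ⇒ cat cat S   [S -> cat S]
cat cat S ⇒ cat cat cat S   [S -> cat S]
cat cat cat S ⇒ cat cat cat cat S   [S -> cat S]
cat cat cat cat S ⇒ cat cat cat cat cat S   [S -> cat S]
cat cat cat cat cat S ⇒ cat cat cat cat cat cat S   [S -> cat S]
cat cat cat cat cat cat S ⇒ cat cat cat cat cat cat cat S   [S -> cat S]
cat cat cat cat cat cat cat S ⇒ cat cat cat cat cat cat cat cat S   [S -> cat S]
cat cat cat cat cat cat cat cat S ⇒ cat cat cat cat cat cat cat cat red   [S -> red]

S ⇒ cat S ⇒ cat cat S ⇒ cat cat cat S ⇒ cat cat cat cat S ⇒ cat cat cat cat cat S ⇒ cat cat cat cat cat cat S ⇒ cat cat cat cat cat cat cat S ⇒ cat cat cat cat cat cat cat cat S ⇒ cat cat cat cat cat cat cat cat red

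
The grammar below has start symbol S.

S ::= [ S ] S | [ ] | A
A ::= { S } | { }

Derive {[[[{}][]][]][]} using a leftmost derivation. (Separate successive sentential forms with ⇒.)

S ⇒ A ⇒ {S} ⇒ {[S]S} ⇒ {[[S]S]S} ⇒ {[[[S]S]S]S} ⇒ {[[[A]S]S]S} ⇒ {[[[{}]S]S]S} ⇒ {[[[{}][]]S]S} ⇒ {[[[{}][]][]]S} ⇒ {[[[{}][]][]][]}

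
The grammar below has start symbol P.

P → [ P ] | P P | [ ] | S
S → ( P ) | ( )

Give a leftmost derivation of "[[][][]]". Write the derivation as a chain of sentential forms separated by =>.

P => [P]   [P → [ P ]]
[P] => [PP]   [P → P P]
[PP] => [PPP]   [P → P P]
[PPP] => [[]PP]   [P → [ ]]
[[]PP] => [[][]P]   [P → [ ]]
[[][]P] => [[][][]]   [P → [ ]]

P => [P] => [PP] => [PPP] => [[]PP] => [[][]P] => [[][][]]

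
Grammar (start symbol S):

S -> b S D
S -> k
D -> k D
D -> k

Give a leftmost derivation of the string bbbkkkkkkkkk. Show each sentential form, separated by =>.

S => bSD => bbSDD => bbbSDDD => bbbkDDD => bbbkkDDD => bbbkkkDDD => bbbkkkkDDD => bbbkkkkkDDD => bbbkkkkkkDD => bbbkkkkkkkDD => bbbkkkkkkkkD => bbbkkkkkkkkk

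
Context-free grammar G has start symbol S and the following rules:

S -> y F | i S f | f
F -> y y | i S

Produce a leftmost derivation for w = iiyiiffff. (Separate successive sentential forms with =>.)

S=>iSf=>iiSff=>iiyFff=>iiyiSff=>iiyiiSfff=>iiyiiffff

S => iSf   [S -> i S f]
iSf => iiSff   [S -> i S f]
iiSff => iiyFff   [S -> y F]
iiyFff => iiyiSff   [F -> i S]
iiyiSff => iiyiiSfff   [S -> i S f]
iiyiiSfff => iiyiiffff   [S -> f]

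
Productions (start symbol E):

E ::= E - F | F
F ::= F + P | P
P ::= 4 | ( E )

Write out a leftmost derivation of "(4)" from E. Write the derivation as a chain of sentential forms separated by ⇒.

E ⇒ F ⇒ P ⇒ (E) ⇒ (F) ⇒ (P) ⇒ (4)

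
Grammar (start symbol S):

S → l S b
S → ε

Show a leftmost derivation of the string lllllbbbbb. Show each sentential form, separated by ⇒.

S ⇒ lSb   [S → l S b]
lSb ⇒ llSbb   [S → l S b]
llSbb ⇒ lllSbbb   [S → l S b]
lllSbbb ⇒ llllSbbbb   [S → l S b]
llllSbbbb ⇒ lllllSbbbbb   [S → l S b]
lllllSbbbbb ⇒ lllllbbbbb   [S → ε]

S ⇒ lSb ⇒ llSbb ⇒ lllSbbb ⇒ llllSbbbb ⇒ lllllSbbbbb ⇒ lllllbbbbb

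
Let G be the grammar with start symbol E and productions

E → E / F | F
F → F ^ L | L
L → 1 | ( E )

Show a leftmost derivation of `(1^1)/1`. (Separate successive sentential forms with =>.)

E=>E/F=>F/F=>L/F=>(E)/F=>(F)/F=>(F^L)/F=>(L^L)/F=>(1^L)/F=>(1^1)/F=>(1^1)/L=>(1^1)/1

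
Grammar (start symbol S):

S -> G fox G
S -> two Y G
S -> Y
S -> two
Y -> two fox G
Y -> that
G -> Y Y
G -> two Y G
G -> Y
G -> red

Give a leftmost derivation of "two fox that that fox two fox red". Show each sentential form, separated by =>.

S => G fox G => Y Y fox G => two fox G Y fox G => two fox Y Y fox G => two fox that Y fox G => two fox that that fox G => two fox that that fox Y => two fox that that fox two fox G => two fox that that fox two fox red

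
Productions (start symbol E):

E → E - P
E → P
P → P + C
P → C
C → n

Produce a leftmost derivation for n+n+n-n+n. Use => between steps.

E => E-P => P-P => P+C-P => P+C+C-P => C+C+C-P => n+C+C-P => n+n+C-P => n+n+n-P => n+n+n-P+C => n+n+n-C+C => n+n+n-n+C => n+n+n-n+n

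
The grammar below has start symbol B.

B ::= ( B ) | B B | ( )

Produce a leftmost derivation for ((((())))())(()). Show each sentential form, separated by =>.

B=>BB=>(B)B=>(BB)B=>((B)B)B=>(((B))B)B=>((((B)))B)B=>((((())))B)B=>((((())))())B=>((((())))())(B)=>((((())))())(())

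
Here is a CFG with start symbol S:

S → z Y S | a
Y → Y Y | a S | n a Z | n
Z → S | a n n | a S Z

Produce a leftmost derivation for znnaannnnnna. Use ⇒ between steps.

S ⇒ zYS ⇒ zYYS ⇒ zYYYS ⇒ zYYYYS ⇒ znYYYS ⇒ znYYYYS ⇒ znYYYYYS ⇒ znnaZYYYYS ⇒ znnaannYYYYS ⇒ znnaannnYYYS ⇒ znnaannnnYYS ⇒ znnaannnnnYS ⇒ znnaannnnnnS ⇒ znnaannnnnna

S ⇒ zYS   [S → z Y S]
zYS ⇒ zYYS   [Y → Y Y]
zYYS ⇒ zYYYS   [Y → Y Y]
zYYYS ⇒ zYYYYS   [Y → Y Y]
zYYYYS ⇒ znYYYS   [Y → n]
znYYYS ⇒ znYYYYS   [Y → Y Y]
znYYYYS ⇒ znYYYYYS   [Y → Y Y]
znYYYYYS ⇒ znnaZYYYYS   [Y → n a Z]
znnaZYYYYS ⇒ znnaannYYYYS   [Z → a n n]
znnaannYYYYS ⇒ znnaannnYYYS   [Y → n]
znnaannnYYYS ⇒ znnaannnnYYS   [Y → n]
znnaannnnYYS ⇒ znnaannnnnYS   [Y → n]
znnaannnnnYS ⇒ znnaannnnnnS   [Y → n]
znnaannnnnnS ⇒ znnaannnnnna   [S → a]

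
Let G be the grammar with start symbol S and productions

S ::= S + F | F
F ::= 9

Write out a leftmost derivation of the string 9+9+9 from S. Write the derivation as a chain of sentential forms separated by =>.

S => S+F   [S ::= S + F]
S+F => S+F+F   [S ::= S + F]
S+F+F => F+F+F   [S ::= F]
F+F+F => 9+F+F   [F ::= 9]
9+F+F => 9+9+F   [F ::= 9]
9+9+F => 9+9+9   [F ::= 9]

S=>S+F=>S+F+F=>F+F+F=>9+F+F=>9+9+F=>9+9+9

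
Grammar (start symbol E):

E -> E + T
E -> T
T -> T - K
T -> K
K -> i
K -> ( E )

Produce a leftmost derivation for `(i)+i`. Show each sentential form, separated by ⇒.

E⇒E+T⇒T+T⇒K+T⇒(E)+T⇒(T)+T⇒(K)+T⇒(i)+T⇒(i)+K⇒(i)+i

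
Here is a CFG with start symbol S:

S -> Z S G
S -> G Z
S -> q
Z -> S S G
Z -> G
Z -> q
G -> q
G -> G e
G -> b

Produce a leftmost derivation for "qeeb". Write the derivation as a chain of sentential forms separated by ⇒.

S ⇒ GZ   [S -> G Z]
GZ ⇒ GeZ   [G -> G e]
GeZ ⇒ GeeZ   [G -> G e]
GeeZ ⇒ qeeZ   [G -> q]
qeeZ ⇒ qeeG   [Z -> G]
qeeG ⇒ qeeb   [G -> b]

S ⇒ GZ ⇒ GeZ ⇒ GeeZ ⇒ qeeZ ⇒ qeeG ⇒ qeeb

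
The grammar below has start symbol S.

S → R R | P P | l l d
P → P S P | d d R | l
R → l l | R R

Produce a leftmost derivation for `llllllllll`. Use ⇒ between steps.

S⇒RR⇒RRR⇒llRR⇒llRRR⇒llRRRR⇒llllRRR⇒llllllRR⇒llllllllR⇒llllllllll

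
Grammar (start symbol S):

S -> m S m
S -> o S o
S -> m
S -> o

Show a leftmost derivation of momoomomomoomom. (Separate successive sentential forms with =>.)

S => mSm   [S -> m S m]
mSm => moSom   [S -> o S o]
moSom => momSmom   [S -> m S m]
momSmom => momoSomom   [S -> o S o]
momoSomom => momooSoomom   [S -> o S o]
momooSoomom => momoomSmoomom   [S -> m S m]
momoomSmoomom => momoomoSomoomom   [S -> o S o]
momoomoSomoomom => momoomomomoomom   [S -> m]

S=>mSm=>moSom=>momSmom=>momoSomom=>momooSoomom=>momoomSmoomom=>momoomoSomoomom=>momoomomomoomom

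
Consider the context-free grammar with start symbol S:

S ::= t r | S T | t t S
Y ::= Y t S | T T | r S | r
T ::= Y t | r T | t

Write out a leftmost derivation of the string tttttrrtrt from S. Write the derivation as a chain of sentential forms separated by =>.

S => ST => ttST => ttttST => ttttSTT => tttttrTT => tttttrrTT => tttttrrtT => tttttrrtrT => tttttrrtrt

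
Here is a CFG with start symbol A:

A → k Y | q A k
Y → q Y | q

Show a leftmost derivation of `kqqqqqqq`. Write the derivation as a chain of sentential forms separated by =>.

A => kY => kqY => kqqY => kqqqY => kqqqqY => kqqqqqY => kqqqqqqY => kqqqqqqq

A => kY   [A → k Y]
kY => kqY   [Y → q Y]
kqY => kqqY   [Y → q Y]
kqqY => kqqqY   [Y → q Y]
kqqqY => kqqqqY   [Y → q Y]
kqqqqY => kqqqqqY   [Y → q Y]
kqqqqqY => kqqqqqqY   [Y → q Y]
kqqqqqqY => kqqqqqqq   [Y → q]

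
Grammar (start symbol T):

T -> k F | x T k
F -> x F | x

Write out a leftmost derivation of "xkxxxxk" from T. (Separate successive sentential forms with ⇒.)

T ⇒ xTk   [T -> x T k]
xTk ⇒ xkFk   [T -> k F]
xkFk ⇒ xkxFk   [F -> x F]
xkxFk ⇒ xkxxFk   [F -> x F]
xkxxFk ⇒ xkxxxFk   [F -> x F]
xkxxxFk ⇒ xkxxxxk   [F -> x]

T ⇒ xTk ⇒ xkFk ⇒ xkxFk ⇒ xkxxFk ⇒ xkxxxFk ⇒ xkxxxxk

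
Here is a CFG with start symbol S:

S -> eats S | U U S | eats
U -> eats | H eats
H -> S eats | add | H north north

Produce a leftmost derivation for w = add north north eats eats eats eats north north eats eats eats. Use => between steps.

S => U U S   [S -> U U S]
U U S => H eats U S   [U -> H eats]
H eats U S => H north north eats U S   [H -> H north north]
H north north eats U S => S eats north north eats U S   [H -> S eats]
S eats north north eats U S => U U S eats north north eats U S   [S -> U U S]
U U S eats north north eats U S => H eats U S eats north north eats U S   [U -> H eats]
H eats U S eats north north eats U S => H north north eats U S eats north north eats U S   [H -> H north north]
H north north eats U S eats north north eats U S => add north north eats U S eats north north eats U S   [H -> add]
add north north eats U S eats north north eats U S => add north north eats eats S eats north north eats U S   [U -> eats]
add north north eats eats S eats north north eats U S => add north north eats eats eats eats north north eats U S   [S -> eats]
add north north eats eats eats eats north north eats U S => add north north eats eats eats eats north north eats eats S   [U -> eats]
add north north eats eats eats eats north north eats eats S => add north north eats eats eats eats north north eats eats eats   [S -> eats]

S => U U S => H eats U S => H north north eats U S => S eats north north eats U S => U U S eats north north eats U S => H eats U S eats north north eats U S => H north north eats U S eats north north eats U S => add north north eats U S eats north north eats U S => add north north eats eats S eats north north eats U S => add north north eats eats eats eats north north eats U S => add north north eats eats eats eats north north eats eats S => add north north eats eats eats eats north north eats eats eats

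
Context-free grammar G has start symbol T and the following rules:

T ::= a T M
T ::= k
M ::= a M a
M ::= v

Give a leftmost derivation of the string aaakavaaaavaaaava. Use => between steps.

T => aTM   [T ::= a T M]
aTM => aaTMM   [T ::= a T M]
aaTMM => aaaTMMM   [T ::= a T M]
aaaTMMM => aaakMMM   [T ::= k]
aaakMMM => aaakaMaMM   [M ::= a M a]
aaakaMaMM => aaakavaMM   [M ::= v]
aaakavaMM => aaakavaaMaM   [M ::= a M a]
aaakavaaMaM => aaakavaaaMaaM   [M ::= a M a]
aaakavaaaMaaM => aaakavaaaaMaaaM   [M ::= a M a]
aaakavaaaaMaaaM => aaakavaaaavaaaM   [M ::= v]
aaakavaaaavaaaM => aaakavaaaavaaaaMa   [M ::= a M a]
aaakavaaaavaaaaMa => aaakavaaaavaaaava   [M ::= v]

T => aTM => aaTMM => aaaTMMM => aaakMMM => aaakaMaMM => aaakavaMM => aaakavaaMaM => aaakavaaaMaaM => aaakavaaaaMaaaM => aaakavaaaavaaaM => aaakavaaaavaaaaMa => aaakavaaaavaaaava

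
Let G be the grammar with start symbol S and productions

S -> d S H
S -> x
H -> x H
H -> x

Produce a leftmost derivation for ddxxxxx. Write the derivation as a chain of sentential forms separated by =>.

S => dSH => ddSHH => ddxHH => ddxxHH => ddxxxH => ddxxxxH => ddxxxxx

S => dSH   [S -> d S H]
dSH => ddSHH   [S -> d S H]
ddSHH => ddxHH   [S -> x]
ddxHH => ddxxHH   [H -> x H]
ddxxHH => ddxxxH   [H -> x]
ddxxxH => ddxxxxH   [H -> x H]
ddxxxxH => ddxxxxx   [H -> x]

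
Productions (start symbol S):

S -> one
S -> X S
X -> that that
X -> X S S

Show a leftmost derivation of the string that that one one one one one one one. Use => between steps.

S => X S => X S S S => X S S S S S => X S S S S S S S => that that S S S S S S S => that that one S S S S S S => that that one one S S S S S => that that one one one S S S S => that that one one one one S S S => that that one one one one one S S => that that one one one one one one S => that that one one one one one one one

S => X S   [S -> X S]
X S => X S S S   [X -> X S S]
X S S S => X S S S S S   [X -> X S S]
X S S S S S => X S S S S S S S   [X -> X S S]
X S S S S S S S => that that S S S S S S S   [X -> that that]
that that S S S S S S S => that that one S S S S S S   [S -> one]
that that one S S S S S S => that that one one S S S S S   [S -> one]
that that one one S S S S S => that that one one one S S S S   [S -> one]
that that one one one S S S S => that that one one one one S S S   [S -> one]
that that one one one one S S S => that that one one one one one S S   [S -> one]
that that one one one one one S S => that that one one one one one one S   [S -> one]
that that one one one one one one S => that that one one one one one one one   [S -> one]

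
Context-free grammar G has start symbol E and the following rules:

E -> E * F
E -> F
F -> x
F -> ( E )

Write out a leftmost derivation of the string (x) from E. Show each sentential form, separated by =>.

E=>F=>(E)=>(F)=>(x)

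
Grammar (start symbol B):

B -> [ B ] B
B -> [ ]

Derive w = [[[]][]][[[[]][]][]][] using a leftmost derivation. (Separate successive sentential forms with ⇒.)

B⇒[B]B⇒[[B]B]B⇒[[[]]B]B⇒[[[]][]]B⇒[[[]][]][B]B⇒[[[]][]][[B]B]B⇒[[[]][]][[[B]B]B]B⇒[[[]][]][[[[]]B]B]B⇒[[[]][]][[[[]][]]B]B⇒[[[]][]][[[[]][]][]]B⇒[[[]][]][[[[]][]][]][]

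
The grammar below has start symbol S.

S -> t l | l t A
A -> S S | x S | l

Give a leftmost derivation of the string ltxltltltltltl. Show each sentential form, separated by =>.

S => ltA   [S -> l t A]
ltA => ltxS   [A -> x S]
ltxS => ltxltA   [S -> l t A]
ltxltA => ltxltSS   [A -> S S]
ltxltSS => ltxltltAS   [S -> l t A]
ltxltltAS => ltxltltSSS   [A -> S S]
ltxltltSSS => ltxltltltASS   [S -> l t A]
ltxltltltASS => ltxltltltlSS   [A -> l]
ltxltltltlSS => ltxltltltltlS   [S -> t l]
ltxltltltltlS => ltxltltltltltl   [S -> t l]

S => ltA => ltxS => ltxltA => ltxltSS => ltxltltAS => ltxltltSSS => ltxltltltASS => ltxltltltlSS => ltxltltltltlS => ltxltltltltltl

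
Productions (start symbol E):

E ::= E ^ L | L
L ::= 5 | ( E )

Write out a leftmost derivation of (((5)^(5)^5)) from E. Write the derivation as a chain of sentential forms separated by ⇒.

E⇒L⇒(E)⇒(L)⇒((E))⇒((E^L))⇒((E^L^L))⇒((L^L^L))⇒(((E)^L^L))⇒(((L)^L^L))⇒(((5)^L^L))⇒(((5)^(E)^L))⇒(((5)^(L)^L))⇒(((5)^(5)^L))⇒(((5)^(5)^5))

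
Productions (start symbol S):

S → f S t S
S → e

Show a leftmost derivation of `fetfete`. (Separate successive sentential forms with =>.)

S => fStS => fetS => fetfStS => fetfetS => fetfete

S => fStS   [S → f S t S]
fStS => fetS   [S → e]
fetS => fetfStS   [S → f S t S]
fetfStS => fetfetS   [S → e]
fetfetS => fetfete   [S → e]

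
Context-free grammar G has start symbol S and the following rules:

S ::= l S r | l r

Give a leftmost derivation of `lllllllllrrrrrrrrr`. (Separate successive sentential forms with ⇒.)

S ⇒ lSr   [S ::= l S r]
lSr ⇒ llSrr   [S ::= l S r]
llSrr ⇒ lllSrrr   [S ::= l S r]
lllSrrr ⇒ llllSrrrr   [S ::= l S r]
llllSrrrr ⇒ lllllSrrrrr   [S ::= l S r]
lllllSrrrrr ⇒ llllllSrrrrrr   [S ::= l S r]
llllllSrrrrrr ⇒ lllllllSrrrrrrr   [S ::= l S r]
lllllllSrrrrrrr ⇒ llllllllSrrrrrrrr   [S ::= l S r]
llllllllSrrrrrrrr ⇒ lllllllllrrrrrrrrr   [S ::= l r]

S ⇒ lSr ⇒ llSrr ⇒ lllSrrr ⇒ llllSrrrr ⇒ lllllSrrrrr ⇒ llllllSrrrrrr ⇒ lllllllSrrrrrrr ⇒ llllllllSrrrrrrrr ⇒ lllllllllrrrrrrrrr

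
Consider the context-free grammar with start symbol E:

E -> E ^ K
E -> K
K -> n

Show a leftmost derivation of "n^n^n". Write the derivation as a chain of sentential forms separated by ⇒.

E⇒E^K⇒E^K^K⇒K^K^K⇒n^K^K⇒n^n^K⇒n^n^n

E ⇒ E^K   [E -> E ^ K]
E^K ⇒ E^K^K   [E -> E ^ K]
E^K^K ⇒ K^K^K   [E -> K]
K^K^K ⇒ n^K^K   [K -> n]
n^K^K ⇒ n^n^K   [K -> n]
n^n^K ⇒ n^n^n   [K -> n]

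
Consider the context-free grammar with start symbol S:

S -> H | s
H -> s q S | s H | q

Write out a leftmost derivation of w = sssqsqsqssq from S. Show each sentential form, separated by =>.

S => H => sH => ssH => sssqS => sssqH => sssqsqS => sssqsqH => sssqsqsqS => sssqsqsqH => sssqsqsqsH => sssqsqsqssH => sssqsqsqssq

S => H   [S -> H]
H => sH   [H -> s H]
sH => ssH   [H -> s H]
ssH => sssqS   [H -> s q S]
sssqS => sssqH   [S -> H]
sssqH => sssqsqS   [H -> s q S]
sssqsqS => sssqsqH   [S -> H]
sssqsqH => sssqsqsqS   [H -> s q S]
sssqsqsqS => sssqsqsqH   [S -> H]
sssqsqsqH => sssqsqsqsH   [H -> s H]
sssqsqsqsH => sssqsqsqssH   [H -> s H]
sssqsqsqssH => sssqsqsqssq   [H -> q]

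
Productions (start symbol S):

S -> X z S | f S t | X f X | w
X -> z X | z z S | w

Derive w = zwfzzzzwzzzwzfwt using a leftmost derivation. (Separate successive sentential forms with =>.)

S=>XfX=>zXfX=>zwfX=>zwfzX=>zwfzzX=>zwfzzzzS=>zwfzzzzXzS=>zwfzzzzwzS=>zwfzzzzwzXzS=>zwfzzzzwzzzSzS=>zwfzzzzwzzzwzS=>zwfzzzzwzzzwzfSt=>zwfzzzzwzzzwzfwt

S => XfX   [S -> X f X]
XfX => zXfX   [X -> z X]
zXfX => zwfX   [X -> w]
zwfX => zwfzX   [X -> z X]
zwfzX => zwfzzX   [X -> z X]
zwfzzX => zwfzzzzS   [X -> z z S]
zwfzzzzS => zwfzzzzXzS   [S -> X z S]
zwfzzzzXzS => zwfzzzzwzS   [X -> w]
zwfzzzzwzS => zwfzzzzwzXzS   [S -> X z S]
zwfzzzzwzXzS => zwfzzzzwzzzSzS   [X -> z z S]
zwfzzzzwzzzSzS => zwfzzzzwzzzwzS   [S -> w]
zwfzzzzwzzzwzS => zwfzzzzwzzzwzfSt   [S -> f S t]
zwfzzzzwzzzwzfSt => zwfzzzzwzzzwzfwt   [S -> w]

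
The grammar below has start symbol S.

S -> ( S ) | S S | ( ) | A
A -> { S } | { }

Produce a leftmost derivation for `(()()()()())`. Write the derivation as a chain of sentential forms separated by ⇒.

S ⇒ (S) ⇒ (SS) ⇒ (SSS) ⇒ (SSSS) ⇒ (SSSSS) ⇒ (()SSSS) ⇒ (()()SSS) ⇒ (()()()SS) ⇒ (()()()()S) ⇒ (()()()()())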